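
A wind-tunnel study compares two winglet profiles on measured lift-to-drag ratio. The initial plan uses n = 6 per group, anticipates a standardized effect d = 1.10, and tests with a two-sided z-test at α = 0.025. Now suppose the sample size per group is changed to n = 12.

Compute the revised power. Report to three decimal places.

With n = 12 per group: δ = d·√(n/2) = 1.10 × √(12/2) = 2.6944. Critical value z_{0.0125} = 2.241.
Revised power = Φ(δ − 2.241) + Φ(−δ − 2.241) = Φ(0.453) + Φ(-4.936) = 0.6747 + 0.0000 = 0.6747.

Power ≈ 0.675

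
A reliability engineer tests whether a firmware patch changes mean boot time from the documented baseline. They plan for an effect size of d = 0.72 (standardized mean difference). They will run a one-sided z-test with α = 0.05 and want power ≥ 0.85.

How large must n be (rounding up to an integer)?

n = 14

For power 0.85 need Φ(δ − z_{0.05}) = 0.85, so δ = z_{0.05} + z_{0.15} = 1.645 + 1.036 = 2.681.
δ = d·√n ⇒ n = (δ/d)² = (2.681 / 0.72)² = 13.87.
Round up to the next whole unit.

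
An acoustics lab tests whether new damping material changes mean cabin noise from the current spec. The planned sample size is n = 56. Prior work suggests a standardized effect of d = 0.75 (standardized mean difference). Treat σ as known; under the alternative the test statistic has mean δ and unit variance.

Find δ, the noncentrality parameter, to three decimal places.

The noncentrality parameter scales effect size by the design's sample-size factor: δ = d·√n = 0.75 × √56 = 5.6125

δ ≈ 5.612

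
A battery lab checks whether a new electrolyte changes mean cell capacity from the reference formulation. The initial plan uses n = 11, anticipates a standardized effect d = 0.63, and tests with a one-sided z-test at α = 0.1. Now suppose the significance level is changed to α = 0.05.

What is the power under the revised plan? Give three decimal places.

δ = d·√n = 0.63 × √11 = 2.0895 (unchanged). New critical value: z_{0.05} = 1.645.
Revised power = P(Z > 1.645 − δ) = Φ(0.445) = 0.6717.

Power ≈ 0.672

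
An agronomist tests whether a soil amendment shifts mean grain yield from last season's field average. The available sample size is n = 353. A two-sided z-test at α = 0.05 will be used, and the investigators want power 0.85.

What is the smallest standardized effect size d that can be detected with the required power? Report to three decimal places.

d ≈ 0.159

Need Φ(δ − 1.960) = 0.85, so δ = 1.960 + 1.036 = 2.996.
(Lower-tail contribution to power is negligible for δ > 0.)
δ = d·√n ⇒ d = δ/√n = 2.996/√353 = 0.1595.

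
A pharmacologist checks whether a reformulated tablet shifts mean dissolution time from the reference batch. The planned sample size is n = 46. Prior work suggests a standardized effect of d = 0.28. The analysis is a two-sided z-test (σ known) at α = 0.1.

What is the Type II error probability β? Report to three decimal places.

β ≈ 0.399

Noncentrality parameter: δ = d·√n = 0.28 × √46 = 1.8991
Two-sided α = 0.1 → critical value z_{0.05} = 1.645.
Power = Φ(δ − 1.645) + Φ(−δ − 1.645) = Φ(0.254) + Φ(-3.544) = 0.6003 + 0.0002 = 0.6005.
Type II error: β = 1 − power = 1 − 0.6005 = 0.3995.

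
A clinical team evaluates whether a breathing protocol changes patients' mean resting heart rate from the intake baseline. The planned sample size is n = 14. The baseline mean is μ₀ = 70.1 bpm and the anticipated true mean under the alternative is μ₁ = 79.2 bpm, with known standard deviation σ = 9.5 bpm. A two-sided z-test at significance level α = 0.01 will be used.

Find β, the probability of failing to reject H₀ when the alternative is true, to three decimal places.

Standardized effect: d = |μ₁ − μ₀| / σ = |79.2 − 70.1| / 9.5 = 0.9579
Noncentrality parameter: δ = d·√n = 0.9579 × √14 = 3.5841
Critical value for a two-sided test at α = 0.01: z_{α/2} = 2.576.
Power = Φ(δ − 2.576) + Φ(−δ − 2.576) = Φ(1.008) + Φ(-6.160) = 0.8433 + 0.0000 = 0.8433.
Type II error: β = 1 − power = 1 − 0.8433 = 0.1567.

β ≈ 0.157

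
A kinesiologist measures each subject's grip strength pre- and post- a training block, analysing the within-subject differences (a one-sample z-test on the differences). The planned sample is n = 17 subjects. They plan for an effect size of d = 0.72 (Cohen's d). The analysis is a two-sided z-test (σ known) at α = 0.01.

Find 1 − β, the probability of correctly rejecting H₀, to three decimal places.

Noncentrality parameter: δ = d·√n = 0.72 × √17 = 2.9686
Two-sided α = 0.01 → critical value z_{0.005} = 2.576.
Power = Φ(δ − 2.576) + Φ(−δ − 2.576) = Φ(0.393) + Φ(-5.544) = 0.6528 + 0.0000 = 0.6528.

Power ≈ 0.653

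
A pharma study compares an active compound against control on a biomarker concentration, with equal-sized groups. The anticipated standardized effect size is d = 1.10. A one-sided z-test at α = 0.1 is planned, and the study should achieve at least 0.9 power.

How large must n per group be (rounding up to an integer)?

n = 11 per group

For power 0.9 need Φ(δ − z_{0.1}) = 0.9, so δ = z_{0.1} + z_{0.10} = 1.282 + 1.282 = 2.563.
δ = d·√(n/2) ⇒ n = 2(δ/d)² = 2 × (2.563 / 1.10)² = 10.86.
Rounding up, n = 11 per group.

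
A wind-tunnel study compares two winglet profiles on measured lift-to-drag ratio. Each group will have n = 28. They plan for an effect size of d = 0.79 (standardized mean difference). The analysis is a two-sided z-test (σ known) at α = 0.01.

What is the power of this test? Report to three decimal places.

Noncentrality parameter: δ = d·√(n/2) = 0.79 × √(28/2) = 2.9559
Two-sided α = 0.01 → critical value z_{0.005} = 2.576.
Power = Φ(δ − 2.576) + Φ(−δ − 2.576) = Φ(0.380) + Φ(-5.532) = 0.6481 + 0.0000 = 0.6481.

Power ≈ 0.648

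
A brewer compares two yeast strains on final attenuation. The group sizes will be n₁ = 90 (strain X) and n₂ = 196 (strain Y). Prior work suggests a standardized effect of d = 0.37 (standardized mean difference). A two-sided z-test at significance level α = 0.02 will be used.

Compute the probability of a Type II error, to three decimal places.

Noncentrality parameter: δ = d / √(1/n₁ + 1/n₂) = 0.37 / √(1/90 + 1/196) = 2.9058
Two-sided α = 0.02 → critical value z_{0.01} = 2.326.
Power = Φ(δ − 2.326) + Φ(−δ − 2.326) = Φ(0.579) + Φ(-5.232) = 0.7189 + 0.0000 = 0.7189.
Type II error: β = 1 − power = 1 − 0.7189 = 0.2811.

β ≈ 0.281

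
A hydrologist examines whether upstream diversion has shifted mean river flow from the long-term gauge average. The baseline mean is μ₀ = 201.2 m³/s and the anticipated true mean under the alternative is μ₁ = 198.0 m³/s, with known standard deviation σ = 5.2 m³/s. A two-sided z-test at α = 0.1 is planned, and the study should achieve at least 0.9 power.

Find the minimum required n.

Standardized effect: d = |μ₁ − μ₀| / σ = |198.0 − 201.2| / 5.2 = 0.6154
For power 0.9 need Φ(δ − z_{0.05}) = 0.9, so δ = z_{0.05} + z_{0.10} = 1.645 + 1.282 = 2.926.
(The Φ(−δ − z_{α/2}) term is vanishingly small for δ > 0 and is dropped in the standard sample-size formula.)
δ = d·√n ⇒ n = (δ/d)² = (2.926 / 0.6154)² = 22.61.
Round up to the next whole unit.

n = 23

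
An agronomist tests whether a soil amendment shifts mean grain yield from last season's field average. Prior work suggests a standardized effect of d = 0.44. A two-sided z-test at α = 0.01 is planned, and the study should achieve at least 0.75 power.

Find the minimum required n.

n = 55

For power 0.75 need Φ(δ − z_{0.005}) = 0.75, so δ = z_{0.005} + z_{0.25} = 2.576 + 0.674 = 3.250.
(The Φ(−δ − z_{α/2}) term is vanishingly small for δ > 0 and is dropped in the standard sample-size formula.)
δ = d·√n ⇒ n = (δ/d)² = (3.250 / 0.44)² = 54.57.
Rounding up, n = 55.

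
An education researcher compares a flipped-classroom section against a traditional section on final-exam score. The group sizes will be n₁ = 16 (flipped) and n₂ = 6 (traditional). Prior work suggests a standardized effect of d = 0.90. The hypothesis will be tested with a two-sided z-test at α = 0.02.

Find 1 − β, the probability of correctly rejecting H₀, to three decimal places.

Noncentrality parameter: δ = d / √(1/n₁ + 1/n₂) = 0.90 / √(1/16 + 1/6) = 1.8800
Critical value for a two-sided test at α = 0.02: z_{α/2} = 2.326.
Power = Φ(δ − 2.326) + Φ(−δ − 2.326) = Φ(-0.446) + Φ(-4.206) = 0.3277 + 0.0000 = 0.3277.

Power ≈ 0.328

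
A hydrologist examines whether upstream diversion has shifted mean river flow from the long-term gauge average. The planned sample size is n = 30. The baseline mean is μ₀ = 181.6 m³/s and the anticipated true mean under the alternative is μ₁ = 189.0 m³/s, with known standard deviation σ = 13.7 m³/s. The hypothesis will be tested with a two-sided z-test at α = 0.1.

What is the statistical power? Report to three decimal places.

Standardized effect: d = |μ₁ − μ₀| / σ = |189.0 − 181.6| / 13.7 = 0.5401
Noncentrality parameter: δ = d·√n = 0.5401 × √30 = 2.9585
Two-sided α = 0.1 → critical value z_{0.05} = 1.645.
Power = Φ(δ − 1.645) + Φ(−δ − 1.645) = Φ(1.314) + Φ(-4.603) = 0.9055 + 0.0000 = 0.9055.

Power ≈ 0.906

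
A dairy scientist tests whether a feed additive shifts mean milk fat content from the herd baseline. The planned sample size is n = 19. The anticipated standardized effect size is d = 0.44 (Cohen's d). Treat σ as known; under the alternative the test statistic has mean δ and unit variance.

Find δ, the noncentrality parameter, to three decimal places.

δ ≈ 1.918

δ = d·√n = 0.44 × √19 = 1.9179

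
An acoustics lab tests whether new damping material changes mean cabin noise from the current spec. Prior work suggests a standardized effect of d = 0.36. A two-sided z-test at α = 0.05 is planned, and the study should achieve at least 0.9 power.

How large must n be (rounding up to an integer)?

Set Φ(δ − 1.960) = 0.9; then δ − 1.960 = Φ⁻¹(0.9) = 1.282, giving δ = 3.242.
(Ignoring the negligible lower-tail rejection probability gives the usual closed-form inversion.)
δ = d·√n ⇒ n = (δ/d)² = (3.242 / 0.36)² = 81.08.
Round up to the next whole unit.

n = 82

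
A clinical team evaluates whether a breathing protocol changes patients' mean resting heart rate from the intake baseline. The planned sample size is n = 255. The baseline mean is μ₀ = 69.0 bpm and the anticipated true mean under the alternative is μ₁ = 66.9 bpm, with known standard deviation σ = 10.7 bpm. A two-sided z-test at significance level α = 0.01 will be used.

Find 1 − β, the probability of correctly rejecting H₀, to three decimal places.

Standardized effect: d = |μ₁ − μ₀| / σ = |66.9 − 69.0| / 10.7 = 0.1963
Noncentrality parameter: λ = d·√n = 0.1963 × √255 = 3.1340
Two-sided α = 0.01 → critical value z_{0.005} = 2.576.
Power = Φ(λ − 2.576) + Φ(−λ − 2.576) = Φ(0.558) + Φ(-5.710) = 0.7117 + 0.0000 = 0.7117.

Power ≈ 0.712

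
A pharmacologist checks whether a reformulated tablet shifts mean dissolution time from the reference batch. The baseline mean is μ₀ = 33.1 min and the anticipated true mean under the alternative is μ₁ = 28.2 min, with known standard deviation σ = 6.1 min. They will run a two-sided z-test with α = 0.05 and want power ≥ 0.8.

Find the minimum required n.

Standardized effect: d = |μ₁ − μ₀| / σ = |28.2 − 33.1| / 6.1 = 0.8033
For power 0.8 need Φ(δ − z_{0.025}) = 0.8, so δ = z_{0.025} + z_{0.20} = 1.960 + 0.842 = 2.802.
(For δ > 0 the lower-tail rejection region contributes negligibly to power, so the one-term inversion is standard.)
δ = d·√n ⇒ n = (δ/d)² = (2.802 / 0.8033)² = 12.16.
Rounding up, n = 13.

n = 13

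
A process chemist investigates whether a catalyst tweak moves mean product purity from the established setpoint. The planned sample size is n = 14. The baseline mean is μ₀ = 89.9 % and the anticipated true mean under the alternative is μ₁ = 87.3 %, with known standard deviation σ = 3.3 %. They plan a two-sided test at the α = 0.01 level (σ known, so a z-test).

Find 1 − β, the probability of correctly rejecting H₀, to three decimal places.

Standardized effect: d = |μ₁ − μ₀| / σ = |87.3 − 89.9| / 3.3 = 0.7879
Noncentrality parameter: δ = d·√n = 0.7879 × √14 = 2.9480
Two-sided α = 0.01 → critical value z_{0.005} = 2.576.
Power = Φ(δ − 2.576) + Φ(−δ − 2.576) = Φ(0.372) + Φ(-5.524) = 0.6451 + 0.0000 = 0.6451.

Power ≈ 0.645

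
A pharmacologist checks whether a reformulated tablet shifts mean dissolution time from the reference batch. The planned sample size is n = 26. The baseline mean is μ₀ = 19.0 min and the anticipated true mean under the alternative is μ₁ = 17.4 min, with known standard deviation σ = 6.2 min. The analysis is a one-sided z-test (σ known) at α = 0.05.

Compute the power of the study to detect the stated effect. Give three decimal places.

Power ≈ 0.371

Standardized effect: d = |μ₁ − μ₀| / σ = |17.4 − 19.0| / 6.2 = 0.2581
Noncentrality parameter: δ = d·√n = 0.2581 × √26 = 1.3159
Critical value for a one-sided test at α = 0.05: z_α = 1.645.
Power = P(Z > 1.645 − δ) = Φ(-0.329) = 0.3711.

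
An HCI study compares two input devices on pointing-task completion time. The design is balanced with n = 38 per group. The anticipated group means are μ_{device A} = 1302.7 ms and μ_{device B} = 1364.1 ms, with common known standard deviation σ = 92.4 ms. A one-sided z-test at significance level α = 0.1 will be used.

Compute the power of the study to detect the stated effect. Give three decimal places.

Standardized effect: d = |μ_{device A} − μ_{device B}| / σ = |1302.7 − 1364.1| / 92.4 = 0.6645
Noncentrality parameter: δ = d·√(n/2) = 0.6645 × √(38/2) = 2.8965
Critical value for a one-sided test at α = 0.1: z_α = 1.282.
Power = Φ(δ − 1.282) = Φ(1.615) = 0.9468.

Power ≈ 0.947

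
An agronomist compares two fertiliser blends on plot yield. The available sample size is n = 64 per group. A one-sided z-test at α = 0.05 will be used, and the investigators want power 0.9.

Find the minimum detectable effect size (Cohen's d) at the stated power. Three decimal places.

d ≈ 0.517

Need Φ(δ − 1.645) = 0.9, so δ = 1.645 + 1.282 = 2.926.
δ = d·√(n/2) ⇒ d = δ/√(n/2) = 2.926/√(64/2) = 0.5173.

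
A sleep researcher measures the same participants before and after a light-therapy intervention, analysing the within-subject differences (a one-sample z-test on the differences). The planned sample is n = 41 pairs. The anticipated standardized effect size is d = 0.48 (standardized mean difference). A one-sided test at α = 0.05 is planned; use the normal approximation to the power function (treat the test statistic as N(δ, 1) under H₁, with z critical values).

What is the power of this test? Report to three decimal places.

Power ≈ 0.923

Noncentrality parameter: δ = d·√n = 0.48 × √41 = 3.0735
Critical value for a one-sided test at α = 0.05: z_α = 1.645.
Power = P(Z > 1.645 − δ) = Φ(1.429) = 0.9234.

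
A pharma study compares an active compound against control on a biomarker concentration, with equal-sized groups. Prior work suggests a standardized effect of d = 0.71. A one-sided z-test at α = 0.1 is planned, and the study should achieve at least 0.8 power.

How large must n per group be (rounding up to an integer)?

n = 18 per group

For power 0.8 need Φ(δ − z_{0.1}) = 0.8, so δ = z_{0.1} + z_{0.20} = 1.282 + 0.842 = 2.123.
δ = d·√(n/2) ⇒ n = 2(δ/d)² = 2 × (2.123 / 0.71)² = 17.88.
Rounding up, n = 18 per group.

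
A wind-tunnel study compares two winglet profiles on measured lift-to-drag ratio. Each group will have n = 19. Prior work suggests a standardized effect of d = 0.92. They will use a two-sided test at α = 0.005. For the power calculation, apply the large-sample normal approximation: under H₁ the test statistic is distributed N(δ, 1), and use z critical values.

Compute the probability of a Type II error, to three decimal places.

β ≈ 0.489

Noncentrality parameter: δ = d·√(n/2) = 0.92 × √(19/2) = 2.8356
Two-sided α = 0.005 → critical value z_{0.0025} = 2.807.
Power = Φ(δ − 2.807) + Φ(−δ − 2.807) = Φ(0.029) + Φ(-5.643) = 0.5114 + 0.0000 = 0.5114.
Type II error: β = 1 − power = 1 − 0.5114 = 0.4886.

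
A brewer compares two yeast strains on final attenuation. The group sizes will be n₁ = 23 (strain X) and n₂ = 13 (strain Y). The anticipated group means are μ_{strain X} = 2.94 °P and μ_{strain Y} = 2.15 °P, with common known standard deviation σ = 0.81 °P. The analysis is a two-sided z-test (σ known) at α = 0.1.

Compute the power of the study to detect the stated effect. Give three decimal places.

Standardized effect: d = |μ_{strain X} − μ_{strain Y}| / σ = |2.94 − 2.15| / 0.81 = 0.9753
Noncentrality parameter: δ = d / √(1/n₁ + 1/n₂) = 0.9753 / √(1/23 + 1/13) = 2.8108
Two-sided α = 0.1 → critical value z_{0.05} = 1.645.
Power = Φ(δ − 1.645) + Φ(−δ − 1.645) = Φ(1.166) + Φ(-4.456) = 0.8782 + 0.0000 = 0.8782.

Power ≈ 0.878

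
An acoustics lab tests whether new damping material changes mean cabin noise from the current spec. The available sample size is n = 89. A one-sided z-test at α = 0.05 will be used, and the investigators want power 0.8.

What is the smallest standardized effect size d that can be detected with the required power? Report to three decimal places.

d ≈ 0.264

Need Φ(δ − 1.645) = 0.8, so δ = 1.645 + 0.842 = 2.486.
δ = d·√n ⇒ d = δ/√n = 2.486/√89 = 0.2636.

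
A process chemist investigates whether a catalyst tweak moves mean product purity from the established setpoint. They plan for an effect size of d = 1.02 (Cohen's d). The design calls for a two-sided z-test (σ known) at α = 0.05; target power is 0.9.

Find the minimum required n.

n = 11

For power 0.9 need Φ(δ − z_{0.025}) = 0.9, so δ = z_{0.025} + z_{0.10} = 1.960 + 1.282 = 3.242.
(Ignoring the negligible lower-tail rejection probability gives the usual closed-form inversion.)
δ = d·√n ⇒ n = (δ/d)² = (3.242 / 1.02)² = 10.10.
Rounding up, n = 11.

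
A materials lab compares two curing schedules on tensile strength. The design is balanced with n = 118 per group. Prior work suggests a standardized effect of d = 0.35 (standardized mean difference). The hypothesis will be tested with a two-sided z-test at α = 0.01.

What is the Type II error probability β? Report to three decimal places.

Noncentrality parameter: δ = d·√(n/2) = 0.35 × √(118/2) = 2.6884
Critical value for a two-sided test at α = 0.01: z_{α/2} = 2.576.
Power = Φ(δ − 2.576) + Φ(−δ − 2.576) = Φ(0.113) + Φ(-5.264) = 0.5448 + 0.0000 = 0.5448.
Type II error: β = 1 − power = 1 − 0.5448 = 0.4552.

β ≈ 0.455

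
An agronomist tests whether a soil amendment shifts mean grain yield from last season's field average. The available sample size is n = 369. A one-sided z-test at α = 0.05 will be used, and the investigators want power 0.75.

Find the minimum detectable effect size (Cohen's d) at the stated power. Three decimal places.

d ≈ 0.121

Required noncentrality: δ = z_{0.05} + z_{0.25} = 1.645 + 0.674 = 2.319.
δ = d·√n ⇒ d = δ/√n = 2.319/√369 = 0.1207.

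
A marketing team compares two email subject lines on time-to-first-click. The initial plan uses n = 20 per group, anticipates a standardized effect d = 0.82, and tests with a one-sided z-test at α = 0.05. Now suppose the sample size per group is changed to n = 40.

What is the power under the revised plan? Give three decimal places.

Power ≈ 0.978

With n = 40 per group: δ = d·√(n/2) = 0.82 × √(40/2) = 3.6672. Critical value z_{0.05} = 1.645.
Revised power = Φ(δ − 1.645) = Φ(2.022) = 0.9784.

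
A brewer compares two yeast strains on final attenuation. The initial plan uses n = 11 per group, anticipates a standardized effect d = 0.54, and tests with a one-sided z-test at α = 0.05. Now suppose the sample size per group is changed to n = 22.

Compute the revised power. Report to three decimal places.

With n = 22 per group: δ = d·√(n/2) = 0.54 × √(22/2) = 1.7910. Critical value z_{0.05} = 1.645.
Revised power = P(Z > 1.645 − δ) = Φ(0.146) = 0.5581.

Power ≈ 0.558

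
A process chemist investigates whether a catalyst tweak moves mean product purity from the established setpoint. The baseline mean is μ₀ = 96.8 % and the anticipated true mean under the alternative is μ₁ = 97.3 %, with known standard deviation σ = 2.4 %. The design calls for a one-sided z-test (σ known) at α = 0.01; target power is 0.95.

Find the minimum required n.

Standardized effect: d = |μ₁ − μ₀| / σ = |97.3 − 96.8| / 2.4 = 0.2083
Set Φ(δ − 2.326) = 0.95; then δ − 2.326 = Φ⁻¹(0.95) = 1.645, giving δ = 3.971.
δ = d·√n ⇒ n = (δ/d)² = (3.971 / 0.2083)² = 363.35.
Rounding up, n = 364.

n = 364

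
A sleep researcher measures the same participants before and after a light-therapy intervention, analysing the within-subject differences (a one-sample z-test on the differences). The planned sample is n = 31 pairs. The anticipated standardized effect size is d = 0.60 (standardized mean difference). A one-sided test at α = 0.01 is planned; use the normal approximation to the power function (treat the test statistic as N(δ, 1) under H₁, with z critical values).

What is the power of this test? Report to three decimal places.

Power ≈ 0.845

Noncentrality parameter: δ = d·√n = 0.60 × √31 = 3.3407
Critical value for a one-sided test at α = 0.01: z_α = 2.326.
Power = Φ(δ − 2.326) = Φ(1.014) = 0.8448.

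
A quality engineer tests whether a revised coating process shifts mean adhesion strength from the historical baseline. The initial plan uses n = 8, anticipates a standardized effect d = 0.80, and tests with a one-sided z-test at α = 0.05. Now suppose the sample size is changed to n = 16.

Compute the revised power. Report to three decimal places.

With n = 16: δ = d·√n = 0.80 × √16 = 3.2000. Critical value z_{0.05} = 1.645.
Revised power = P(Z > 1.645 − δ) = Φ(1.555) = 0.9400.

Power ≈ 0.940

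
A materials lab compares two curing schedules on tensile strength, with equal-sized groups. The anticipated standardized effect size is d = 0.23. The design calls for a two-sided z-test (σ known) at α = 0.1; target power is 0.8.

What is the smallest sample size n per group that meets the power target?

For power 0.8 need Φ(δ − z_{0.05}) = 0.8, so δ = z_{0.05} + z_{0.20} = 1.645 + 0.842 = 2.486.
(Ignoring the negligible lower-tail rejection probability gives the usual closed-form inversion.)
δ = d·√(n/2) ⇒ n = 2(δ/d)² = 2 × (2.486 / 0.23)² = 233.75.
Rounding up, n = 234 per group.

n = 234 per group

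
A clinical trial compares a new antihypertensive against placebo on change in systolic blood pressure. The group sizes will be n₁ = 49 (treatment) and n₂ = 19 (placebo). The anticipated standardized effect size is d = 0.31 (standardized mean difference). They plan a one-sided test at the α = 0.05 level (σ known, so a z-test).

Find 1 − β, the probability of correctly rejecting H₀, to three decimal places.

Power ≈ 0.309

Noncentrality parameter: δ = d / √(1/n₁ + 1/n₂) = 0.31 / √(1/49 + 1/19) = 1.1470
One-sided α = 0.05 → critical value z_{0.05} = 1.645.
Power = P(Z > 1.645 − δ) = Φ(-0.498) = 0.3093.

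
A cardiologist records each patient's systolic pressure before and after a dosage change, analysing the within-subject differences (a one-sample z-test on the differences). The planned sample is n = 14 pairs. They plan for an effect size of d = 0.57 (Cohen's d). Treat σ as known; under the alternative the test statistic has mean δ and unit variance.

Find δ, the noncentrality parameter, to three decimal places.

δ ≈ 2.133

δ = d·√n = 0.57 × √14 = 2.1327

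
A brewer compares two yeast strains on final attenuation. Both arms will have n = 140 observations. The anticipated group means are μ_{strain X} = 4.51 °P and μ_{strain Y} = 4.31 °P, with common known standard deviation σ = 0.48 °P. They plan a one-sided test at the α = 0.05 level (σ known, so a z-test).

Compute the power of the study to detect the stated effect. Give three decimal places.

Standardized effect: d = |μ_{strain X} − μ_{strain Y}| / σ = |4.51 − 4.31| / 0.48 = 0.4167
Noncentrality parameter: δ = d·√(n/2) = 0.4167 × √(140/2) = 3.4861
Critical value for a one-sided test at α = 0.05: z_α = 1.645.
Power = Φ(δ − 1.645) = Φ(1.841) = 0.9672.

Power ≈ 0.967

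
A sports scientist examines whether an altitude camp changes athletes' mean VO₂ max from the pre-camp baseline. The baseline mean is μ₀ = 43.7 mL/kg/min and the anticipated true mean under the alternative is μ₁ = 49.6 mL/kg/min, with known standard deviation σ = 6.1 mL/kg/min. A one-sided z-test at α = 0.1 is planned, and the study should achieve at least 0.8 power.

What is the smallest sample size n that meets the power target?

Standardized effect: d = |μ₁ − μ₀| / σ = |49.6 − 43.7| / 6.1 = 0.9672
For power 0.8 need Φ(δ − z_{0.1}) = 0.8, so δ = z_{0.1} + z_{0.20} = 1.282 + 0.842 = 2.123.
δ = d·√n ⇒ n = (δ/d)² = (2.123 / 0.9672)² = 4.82.
Rounding up, n = 5.

n = 5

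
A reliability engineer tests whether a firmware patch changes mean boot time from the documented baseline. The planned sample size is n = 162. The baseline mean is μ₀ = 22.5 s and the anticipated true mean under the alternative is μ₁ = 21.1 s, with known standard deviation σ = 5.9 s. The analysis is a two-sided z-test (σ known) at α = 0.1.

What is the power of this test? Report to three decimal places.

Standardized effect: d = |μ₁ − μ₀| / σ = |21.1 − 22.5| / 5.9 = 0.2373
Noncentrality parameter: δ = d·√n = 0.2373 × √162 = 3.0202
Two-sided α = 0.1 → critical value z_{0.05} = 1.645.
Power = Φ(δ − 1.645) + Φ(−δ − 1.645) = Φ(1.375) + Φ(-4.665) = 0.9155 + 0.0000 = 0.9155.

Power ≈ 0.915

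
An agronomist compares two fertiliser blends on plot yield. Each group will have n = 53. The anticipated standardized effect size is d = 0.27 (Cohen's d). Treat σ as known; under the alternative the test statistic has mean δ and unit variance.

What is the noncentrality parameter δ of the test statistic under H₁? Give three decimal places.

δ ≈ 1.390

δ = d·√(n/2) = 0.27 × √(53/2) = 1.3899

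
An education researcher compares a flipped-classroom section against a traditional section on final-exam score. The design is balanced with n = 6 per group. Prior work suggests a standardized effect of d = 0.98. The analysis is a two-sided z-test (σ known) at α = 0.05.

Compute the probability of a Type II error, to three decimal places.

Noncentrality parameter: δ = d·√(n/2) = 0.98 × √(6/2) = 1.6974
Critical value for a two-sided test at α = 0.05: z_{α/2} = 1.960.
Power = Φ(δ − 1.960) + Φ(−δ − 1.960) = Φ(-0.263) + Φ(-3.657) = 0.3964 + 0.0001 = 0.3966.
Type II error: β = 1 − power = 1 − 0.3966 = 0.6034.

β ≈ 0.603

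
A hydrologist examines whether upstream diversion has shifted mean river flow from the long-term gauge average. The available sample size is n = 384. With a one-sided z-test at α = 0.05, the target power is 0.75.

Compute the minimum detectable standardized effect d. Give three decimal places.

d ≈ 0.118

Required noncentrality: δ = z_{0.05} + z_{0.25} = 1.645 + 0.674 = 2.319.
δ = d·√n ⇒ d = δ/√n = 2.319/√384 = 0.1184.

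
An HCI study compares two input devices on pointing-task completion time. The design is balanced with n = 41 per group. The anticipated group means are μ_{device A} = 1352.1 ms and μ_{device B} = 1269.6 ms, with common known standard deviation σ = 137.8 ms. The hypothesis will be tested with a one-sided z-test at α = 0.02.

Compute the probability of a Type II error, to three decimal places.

Standardized effect: d = |μ_{device A} − μ_{device B}| / σ = |1352.1 − 1269.6| / 137.8 = 0.5987
Noncentrality parameter: δ = d·√(n/2) = 0.5987 × √(41/2) = 2.7107
Critical value for a one-sided test at α = 0.02: z_α = 2.054.
Power = P(Z > 2.054 − δ) = Φ(0.657) = 0.7444.
Type II error: β = 1 − power = 1 − 0.7444 = 0.2556.

β ≈ 0.256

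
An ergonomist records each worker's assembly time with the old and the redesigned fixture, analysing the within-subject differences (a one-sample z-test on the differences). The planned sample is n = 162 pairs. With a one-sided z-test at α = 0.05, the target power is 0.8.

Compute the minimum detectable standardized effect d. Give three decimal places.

d ≈ 0.195

Need Φ(δ − 1.645) = 0.8, so δ = 1.645 + 0.842 = 2.486.
δ = d·√n ⇒ d = δ/√n = 2.486/√162 = 0.1954.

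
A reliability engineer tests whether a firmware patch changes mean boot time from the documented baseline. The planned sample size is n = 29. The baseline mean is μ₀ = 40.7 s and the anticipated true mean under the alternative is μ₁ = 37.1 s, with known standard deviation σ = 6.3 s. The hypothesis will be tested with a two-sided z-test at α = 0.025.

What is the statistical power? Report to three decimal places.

Power ≈ 0.798

Standardized effect: d = |μ₁ − μ₀| / σ = |37.1 − 40.7| / 6.3 = 0.5714
Noncentrality parameter: δ = d·√n = 0.5714 × √29 = 3.0772
Two-sided α = 0.025 → critical value z_{0.0125} = 2.241.
Power = Φ(δ − 2.241) + Φ(−δ − 2.241) = Φ(0.836) + Φ(-5.319) = 0.7984 + 0.0000 = 0.7984.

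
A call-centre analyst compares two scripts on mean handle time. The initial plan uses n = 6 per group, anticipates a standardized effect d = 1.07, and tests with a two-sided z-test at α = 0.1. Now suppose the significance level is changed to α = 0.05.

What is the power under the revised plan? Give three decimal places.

Power ≈ 0.458

δ = d·√(n/2) = 1.07 × √(6/2) = 1.8533 (unchanged). New critical value: z_{0.025} = 1.960.
Revised power = Φ(δ − 1.960) + Φ(−δ − 1.960) = Φ(-0.107) + Φ(-3.813) = 0.4575 + 0.0001 = 0.4576.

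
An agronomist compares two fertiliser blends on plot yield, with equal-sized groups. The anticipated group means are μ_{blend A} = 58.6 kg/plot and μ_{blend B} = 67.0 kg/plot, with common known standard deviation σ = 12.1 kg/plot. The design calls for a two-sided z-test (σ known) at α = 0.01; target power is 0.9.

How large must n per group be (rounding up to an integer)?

n = 62 per group

Standardized effect: d = |μ_{blend A} − μ_{blend B}| / σ = |58.6 − 67.0| / 12.1 = 0.6942
For power 0.9 need Φ(δ − z_{0.005}) = 0.9, so δ = z_{0.005} + z_{0.10} = 2.576 + 1.282 = 3.857.
(Ignoring the negligible lower-tail rejection probability gives the usual closed-form inversion.)
δ = d·√(n/2) ⇒ n = 2(δ/d)² = 2 × (3.857 / 0.6942)² = 61.75.
Rounding up, n = 62 per group.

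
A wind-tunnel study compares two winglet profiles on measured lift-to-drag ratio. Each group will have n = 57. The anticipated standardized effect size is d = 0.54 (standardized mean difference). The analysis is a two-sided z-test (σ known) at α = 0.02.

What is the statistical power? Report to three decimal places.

Power ≈ 0.711

Noncentrality parameter: λ = d·√(n/2) = 0.54 × √(57/2) = 2.8828
Critical value for a two-sided test at α = 0.02: z_{α/2} = 2.326.
Power = Φ(λ − 2.326) + Φ(−λ − 2.326) = Φ(0.556) + Φ(-5.209) = 0.7111 + 0.0000 = 0.7111.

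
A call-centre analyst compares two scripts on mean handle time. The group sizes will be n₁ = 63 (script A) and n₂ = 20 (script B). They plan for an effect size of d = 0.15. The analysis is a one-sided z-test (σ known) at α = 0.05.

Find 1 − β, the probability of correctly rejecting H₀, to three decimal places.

Power ≈ 0.144

Noncentrality parameter: δ = d / √(1/n₁ + 1/n₂) = 0.15 / √(1/63 + 1/20) = 0.5844
One-sided α = 0.05 → critical value z_{0.05} = 1.645.
Power = Φ(δ − 1.645) = Φ(-1.060) = 0.1445.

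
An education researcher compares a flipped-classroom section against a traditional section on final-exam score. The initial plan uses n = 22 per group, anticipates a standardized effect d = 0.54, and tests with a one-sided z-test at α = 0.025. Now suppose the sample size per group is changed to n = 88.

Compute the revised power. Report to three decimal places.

Power ≈ 0.948

With n = 88 per group: δ = d·√(n/2) = 0.54 × √(88/2) = 3.5820. Critical value z_{0.025} = 1.960.
Revised power = P(Z > 1.960 − δ) = Φ(1.622) = 0.9476.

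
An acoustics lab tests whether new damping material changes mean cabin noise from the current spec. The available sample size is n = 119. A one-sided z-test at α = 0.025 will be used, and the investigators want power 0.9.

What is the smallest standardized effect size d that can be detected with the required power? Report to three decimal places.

Need Φ(δ − 1.960) = 0.9, so δ = 1.960 + 1.282 = 3.242.
δ = d·√n ⇒ d = δ/√n = 3.242/√119 = 0.2971.

d ≈ 0.297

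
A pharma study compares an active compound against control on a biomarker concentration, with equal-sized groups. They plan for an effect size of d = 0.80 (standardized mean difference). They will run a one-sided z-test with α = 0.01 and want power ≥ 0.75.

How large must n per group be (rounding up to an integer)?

For power 0.75 need Φ(δ − z_{0.01}) = 0.75, so δ = z_{0.01} + z_{0.25} = 2.326 + 0.674 = 3.001.
δ = d·√(n/2) ⇒ n = 2(δ/d)² = 2 × (3.001 / 0.80)² = 28.14.
Round up to the next whole unit.

n = 29 per group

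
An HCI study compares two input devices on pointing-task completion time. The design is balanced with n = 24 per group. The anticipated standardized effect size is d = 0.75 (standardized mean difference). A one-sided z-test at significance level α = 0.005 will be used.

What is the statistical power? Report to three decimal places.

Power ≈ 0.509

Noncentrality parameter: δ = d·√(n/2) = 0.75 × √(24/2) = 2.5981
Critical value for a one-sided test at α = 0.005: z_α = 2.576.
Power = Φ(δ − 2.576) = Φ(0.022) = 0.5089.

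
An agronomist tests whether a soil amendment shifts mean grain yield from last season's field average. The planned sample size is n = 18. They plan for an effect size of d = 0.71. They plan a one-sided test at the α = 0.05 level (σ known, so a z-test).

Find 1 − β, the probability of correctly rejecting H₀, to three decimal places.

Power ≈ 0.914

Noncentrality parameter: δ = d·√n = 0.71 × √18 = 3.0123
Critical value for a one-sided test at α = 0.05: z_α = 1.645.
Power = P(Z > 1.645 − δ) = Φ(1.367) = 0.9143.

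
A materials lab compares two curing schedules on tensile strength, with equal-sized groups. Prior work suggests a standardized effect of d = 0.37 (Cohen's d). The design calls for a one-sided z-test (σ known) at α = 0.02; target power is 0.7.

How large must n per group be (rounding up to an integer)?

n = 98 per group

Set Φ(δ − 2.054) = 0.7; then δ − 2.054 = Φ⁻¹(0.7) = 0.524, giving δ = 2.578.
δ = d·√(n/2) ⇒ n = 2(δ/d)² = 2 × (2.578 / 0.37)² = 97.11.
Round up to the next whole unit.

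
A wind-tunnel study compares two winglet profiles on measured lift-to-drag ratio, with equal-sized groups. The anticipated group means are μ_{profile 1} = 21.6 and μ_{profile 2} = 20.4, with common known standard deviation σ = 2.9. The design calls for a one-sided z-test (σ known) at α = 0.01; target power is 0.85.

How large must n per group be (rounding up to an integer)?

n = 133 per group

Standardized effect: d = |μ_{profile 1} − μ_{profile 2}| / σ = |21.6 − 20.4| / 2.9 = 0.4138
For power 0.85 need Φ(δ − z_{0.01}) = 0.85, so δ = z_{0.01} + z_{0.15} = 2.326 + 1.036 = 3.363.
δ = d·√(n/2) ⇒ n = 2(δ/d)² = 2 × (3.363 / 0.4138)² = 132.09.
Rounding up, n = 133 per group.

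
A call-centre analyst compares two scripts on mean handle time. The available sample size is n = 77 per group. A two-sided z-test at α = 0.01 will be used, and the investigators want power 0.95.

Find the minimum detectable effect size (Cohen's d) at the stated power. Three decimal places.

d ≈ 0.680

Required noncentrality: δ = z_{0.005} + z_{0.05} = 2.576 + 1.645 = 4.221.
(The second rejection-region term Φ(−δ − z_{α/2}) is negligible and dropped.)
δ = d·√(n/2) ⇒ d = δ/√(n/2) = 4.221/√(77/2) = 0.6802.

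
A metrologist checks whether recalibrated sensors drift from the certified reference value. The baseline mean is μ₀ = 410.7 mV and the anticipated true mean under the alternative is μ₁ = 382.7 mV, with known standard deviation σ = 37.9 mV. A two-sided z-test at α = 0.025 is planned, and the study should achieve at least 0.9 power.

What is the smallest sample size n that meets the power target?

n = 23

Standardized effect: d = |μ₁ − μ₀| / σ = |382.7 − 410.7| / 37.9 = 0.7388
For power 0.9 need Φ(δ − z_{0.0125}) = 0.9, so δ = z_{0.0125} + z_{0.10} = 2.241 + 1.282 = 3.523.
(The Φ(−δ − z_{α/2}) term is vanishingly small for δ > 0 and is dropped in the standard sample-size formula.)
δ = d·√n ⇒ n = (δ/d)² = (3.523 / 0.7388)² = 22.74.
Round up to the next whole unit.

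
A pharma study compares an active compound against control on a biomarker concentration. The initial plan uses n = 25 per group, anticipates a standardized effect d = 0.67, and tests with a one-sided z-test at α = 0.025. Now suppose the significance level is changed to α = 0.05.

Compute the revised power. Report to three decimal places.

δ = d·√(n/2) = 0.67 × √(25/2) = 2.3688 (unchanged). New critical value: z_{0.05} = 1.645.
Revised power = Φ(δ − 1.645) = Φ(0.724) = 0.7655.

Power ≈ 0.765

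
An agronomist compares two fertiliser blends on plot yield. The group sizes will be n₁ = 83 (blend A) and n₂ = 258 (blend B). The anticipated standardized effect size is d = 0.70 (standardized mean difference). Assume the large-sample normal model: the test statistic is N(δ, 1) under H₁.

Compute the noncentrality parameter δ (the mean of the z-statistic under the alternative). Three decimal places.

The noncentrality parameter scales effect size by the design's sample-size factor: δ = d / √(1/n₁ + 1/n₂) = 0.70 / √(1/83 + 1/258) = 5.5471

δ ≈ 5.547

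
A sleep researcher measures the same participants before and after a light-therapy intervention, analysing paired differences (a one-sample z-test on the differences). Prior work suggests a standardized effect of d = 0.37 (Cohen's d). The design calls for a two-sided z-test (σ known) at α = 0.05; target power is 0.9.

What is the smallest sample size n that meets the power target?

n = 77

For power 0.9 need Φ(δ − z_{0.025}) = 0.9, so δ = z_{0.025} + z_{0.10} = 1.960 + 1.282 = 3.242.
(For δ > 0 the lower-tail rejection region contributes negligibly to power, so the one-term inversion is standard.)
δ = d·√n ⇒ n = (δ/d)² = (3.242 / 0.37)² = 76.75.
Rounding up, n = 77.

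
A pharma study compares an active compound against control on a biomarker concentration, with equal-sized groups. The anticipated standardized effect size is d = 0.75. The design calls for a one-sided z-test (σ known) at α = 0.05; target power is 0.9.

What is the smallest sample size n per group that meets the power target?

Set Φ(δ − 1.645) = 0.9; then δ − 1.645 = Φ⁻¹(0.9) = 1.282, giving δ = 2.926.
δ = d·√(n/2) ⇒ n = 2(δ/d)² = 2 × (2.926 / 0.75)² = 30.45.
Rounding up, n = 31 per group.

n = 31 per group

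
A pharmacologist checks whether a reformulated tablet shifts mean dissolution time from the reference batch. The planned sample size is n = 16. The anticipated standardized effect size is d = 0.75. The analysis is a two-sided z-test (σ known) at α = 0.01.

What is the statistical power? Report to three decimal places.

Power ≈ 0.664

Noncentrality parameter: δ = d·√n = 0.75 × √16 = 3.0000
Two-sided α = 0.01 → critical value z_{0.005} = 2.576.
Power = Φ(δ − 2.576) + Φ(−δ − 2.576) = Φ(0.424) + Φ(-5.576) = 0.6643 + 0.0000 = 0.6643.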